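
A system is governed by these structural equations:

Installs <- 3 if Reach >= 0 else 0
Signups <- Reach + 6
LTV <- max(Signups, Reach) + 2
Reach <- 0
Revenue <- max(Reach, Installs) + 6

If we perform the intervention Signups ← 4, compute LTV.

do(Signups=4) replaces the equation Signups <- Reach + 6 with the constant Signups = 4.
LTV = max(Signups, Reach) + 2  [with Signups=4, Reach=0]  = 6

6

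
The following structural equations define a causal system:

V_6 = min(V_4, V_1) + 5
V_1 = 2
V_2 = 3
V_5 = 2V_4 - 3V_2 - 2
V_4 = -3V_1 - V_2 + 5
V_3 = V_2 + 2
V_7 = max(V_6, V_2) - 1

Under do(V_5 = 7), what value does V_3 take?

do(V_5=7) replaces the equation V_5 = 2V_4 - 3V_2 - 2 with the constant V_5 = 7.
V_3 is not downstream of the intervention, so its value is determined by the original equations.
V_3 = V_2 + 2  [with V_2=3]  = 5

5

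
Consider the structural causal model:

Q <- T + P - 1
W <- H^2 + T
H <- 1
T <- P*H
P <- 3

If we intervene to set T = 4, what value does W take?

The intervention breaks the incoming arrows to T: T <- P*H no longer applies, and T = 4.
W = H^2 + T  [with H=1, T=4]  = 5

5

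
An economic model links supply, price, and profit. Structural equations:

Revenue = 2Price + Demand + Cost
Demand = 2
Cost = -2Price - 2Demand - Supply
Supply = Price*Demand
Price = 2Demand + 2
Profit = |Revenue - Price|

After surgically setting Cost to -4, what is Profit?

Under do(Cost=-4), the mechanism Cost = -2Price - 2Demand - Supply is discarded; Cost is fixed at -4.
Price = 2Demand + 2  [with Demand=2]  = 6
Revenue = 2Price + Demand + Cost  [with Price=6, Demand=2, Cost=-4]  = 10
Profit = |Revenue - Price|  [with Revenue=10, Price=6]  = 4

4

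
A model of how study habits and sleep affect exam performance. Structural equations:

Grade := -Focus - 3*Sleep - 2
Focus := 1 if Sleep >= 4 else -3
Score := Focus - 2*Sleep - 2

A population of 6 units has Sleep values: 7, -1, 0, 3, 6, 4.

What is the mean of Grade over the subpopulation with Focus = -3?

-1

Observing Focus=-3 restricts to units where Focus's equation naturally yields -3: Sleep ∈ {-1, 0, 3}. In that subpopulation Grade = 4, 1, -8, mean -1.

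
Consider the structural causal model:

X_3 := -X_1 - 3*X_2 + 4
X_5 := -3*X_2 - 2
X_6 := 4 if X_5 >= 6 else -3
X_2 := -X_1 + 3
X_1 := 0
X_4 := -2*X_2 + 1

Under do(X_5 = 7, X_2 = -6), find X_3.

Setting X_5 = 7, X_2 = -6 by intervention discards those variables' equations.
X_3 = -X_1 - 3*X_2 + 4  [with X_1=0, X_2=-6]  = 22

22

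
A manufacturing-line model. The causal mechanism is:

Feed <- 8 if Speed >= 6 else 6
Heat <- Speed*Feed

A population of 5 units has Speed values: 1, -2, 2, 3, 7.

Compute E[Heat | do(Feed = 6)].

The intervention sets Feed=6 in all 5 units regardless of Speed. Recomputing Heat per unit gives 6, -12, 12, 18, 42; average 13.2.

13.2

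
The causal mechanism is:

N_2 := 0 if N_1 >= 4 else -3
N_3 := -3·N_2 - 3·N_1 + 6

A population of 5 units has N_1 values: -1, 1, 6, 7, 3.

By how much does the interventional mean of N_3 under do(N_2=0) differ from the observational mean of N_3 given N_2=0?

Under do(N_2=0), N_2's equation is replaced by N_2=0 for every unit. Per-unit N_3: 9, 3, -12, -15, -3. Mean = -3.6.
Conditioning on N_2=0 selects the 2 unit(s) with N_1 ∈ {6, 7}. Their N_3 values: -12, -15. Mean = -13.5.
Difference = -3.6 − (-13.5) = 9.9.

9.9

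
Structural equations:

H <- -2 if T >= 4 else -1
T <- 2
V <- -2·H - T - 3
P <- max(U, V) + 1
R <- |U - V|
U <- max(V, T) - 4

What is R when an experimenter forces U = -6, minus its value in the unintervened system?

Intervening sets U = -6 and removes its equation (U <- max(V, T) - 4).
H = -2 if T >= 4 else -1  [with T=2]  = -1
V = -2·H - T - 3  [with H=-1, T=2]  = -3
R = |U - V|  [with U=-6, V=-3]  = 3
Without intervention: H = -2 if T >= 4 else -1  [with T=2]  = -1; V = -2·H - T - 3  [with H=-1, T=2]  = -3; U = max(V, T) - 4  [with V=-3, T=2]  = -2; R = |U - V|  [with U=-2, V=-3]  = 1.
Change = 3 − 1 = 2.

2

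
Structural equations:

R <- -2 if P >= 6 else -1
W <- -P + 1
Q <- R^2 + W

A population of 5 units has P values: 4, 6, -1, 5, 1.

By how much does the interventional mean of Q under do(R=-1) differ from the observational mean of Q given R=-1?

-0.75

The intervention sets R=-1 in all 5 units regardless of P. Recomputing Q per unit gives -2, -4, 3, -3, 1; average -1.
Observing R=-1 restricts to units where R's equation naturally yields -1: P ∈ {4, -1, 5, 1}. In that subpopulation Q = -2, 3, -3, 1, mean -0.25.
Difference = -1 − (-0.25) = -0.75.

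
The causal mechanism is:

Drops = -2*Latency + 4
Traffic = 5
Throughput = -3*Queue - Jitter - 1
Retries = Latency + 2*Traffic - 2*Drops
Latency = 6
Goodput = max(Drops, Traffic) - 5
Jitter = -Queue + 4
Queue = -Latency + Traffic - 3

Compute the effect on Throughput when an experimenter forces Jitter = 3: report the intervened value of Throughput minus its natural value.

5

Intervening sets Jitter = 3 and removes its equation (Jitter = -Queue + 4).
Queue = -Latency + Traffic - 3  [with Latency=6, Traffic=5]  = -4
Throughput = -3*Queue - Jitter - 1  [with Queue=-4, Jitter=3]  = 8
Without intervention: Queue = -Latency + Traffic - 3  [with Latency=6, Traffic=5]  = -4; Jitter = -Queue + 4  [with Queue=-4]  = 8; Throughput = -3*Queue - Jitter - 1  [with Queue=-4, Jitter=8]  = 3.
Change = 8 − 3 = 5.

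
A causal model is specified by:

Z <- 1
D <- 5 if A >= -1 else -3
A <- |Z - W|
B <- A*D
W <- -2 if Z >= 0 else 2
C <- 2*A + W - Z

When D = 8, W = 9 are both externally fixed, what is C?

24

Setting D = 8, W = 9 by intervention discards those variables' equations.
A = |Z - W|  [with Z=1, W=9]  = 8
C = 2*A + W - Z  [with A=8, W=9, Z=1]  = 24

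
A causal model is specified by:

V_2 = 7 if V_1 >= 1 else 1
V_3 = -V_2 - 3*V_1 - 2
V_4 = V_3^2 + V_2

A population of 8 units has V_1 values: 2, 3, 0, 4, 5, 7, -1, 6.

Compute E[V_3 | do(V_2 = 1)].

Every unit gets V_2=1 under the intervention. V_3 values become -9, -12, -3, -15, -18, -24, 0, -21; E[V_3|do(V_2=1)] = -12.75.

-12.75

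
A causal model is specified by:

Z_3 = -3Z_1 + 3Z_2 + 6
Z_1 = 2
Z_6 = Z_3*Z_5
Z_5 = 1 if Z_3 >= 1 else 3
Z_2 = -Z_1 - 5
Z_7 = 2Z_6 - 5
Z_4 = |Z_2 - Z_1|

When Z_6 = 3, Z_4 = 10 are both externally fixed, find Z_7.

1

Under do(Z_6 = 3, Z_4 = 10), each intervened variable's structural equation is replaced by its fixed value.
Z_7 = 2Z_6 - 5  [with Z_6=3]  = 1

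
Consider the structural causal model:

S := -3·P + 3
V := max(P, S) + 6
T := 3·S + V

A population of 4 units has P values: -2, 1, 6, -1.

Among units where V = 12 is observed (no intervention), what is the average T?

-1.5

Conditioning on V=12 selects the 2 unit(s) with P ∈ {6, -1}. Their T values: -33, 30. Mean = -1.5.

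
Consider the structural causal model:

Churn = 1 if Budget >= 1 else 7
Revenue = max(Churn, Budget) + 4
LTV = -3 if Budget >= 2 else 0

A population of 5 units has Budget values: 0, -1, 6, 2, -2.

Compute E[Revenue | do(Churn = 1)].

6.2

The intervention sets Churn=1 in all 5 units regardless of Budget. Recomputing Revenue per unit gives 5, 5, 10, 6, 5; average 6.2.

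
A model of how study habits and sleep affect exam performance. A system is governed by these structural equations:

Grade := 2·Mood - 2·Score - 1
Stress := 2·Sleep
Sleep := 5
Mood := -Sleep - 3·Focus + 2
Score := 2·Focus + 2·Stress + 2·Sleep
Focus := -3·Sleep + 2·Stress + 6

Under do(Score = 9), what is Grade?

-91

Under do(Score=9), the mechanism Score := 2·Focus + 2·Stress + 2·Sleep is discarded; Score is fixed at 9.
Stress = 2·Sleep  [with Sleep=5]  = 10
Focus = -3·Sleep + 2·Stress + 6  [with Sleep=5, Stress=10]  = 11
Mood = -Sleep - 3·Focus + 2  [with Sleep=5, Focus=11]  = -36
Grade = 2·Mood - 2·Score - 1  [with Mood=-36, Score=9]  = -91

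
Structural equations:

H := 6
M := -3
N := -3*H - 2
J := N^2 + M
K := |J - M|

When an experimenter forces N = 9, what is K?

do(N=9) replaces the equation N := -3*H - 2 with the constant N = 9.
J = N^2 + M  [with N=9, M=-3]  = 78
K = |J - M|  [with J=78, M=-3]  = 81

81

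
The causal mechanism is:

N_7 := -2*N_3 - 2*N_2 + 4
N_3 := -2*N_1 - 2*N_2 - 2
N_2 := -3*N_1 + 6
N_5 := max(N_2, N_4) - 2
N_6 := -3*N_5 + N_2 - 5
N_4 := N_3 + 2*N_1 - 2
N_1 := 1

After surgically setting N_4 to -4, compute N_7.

18

The intervention breaks the incoming arrows to N_4: N_4 := N_3 + 2*N_1 - 2 no longer applies, and N_4 = -4.
No directed path runs from N_4 to N_7, so N_7 keeps its natural value.
N_2 = -3*N_1 + 6  [with N_1=1]  = 3
N_3 = -2*N_1 - 2*N_2 - 2  [with N_1=1, N_2=3]  = -10
N_7 = -2*N_3 - 2*N_2 + 4  [with N_3=-10, N_2=3]  = 18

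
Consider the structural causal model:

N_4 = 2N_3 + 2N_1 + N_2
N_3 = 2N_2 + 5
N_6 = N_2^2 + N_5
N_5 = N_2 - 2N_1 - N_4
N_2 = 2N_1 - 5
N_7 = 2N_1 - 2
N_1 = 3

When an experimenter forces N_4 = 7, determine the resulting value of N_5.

-12

Intervening sets N_4 = 7 and removes its equation (N_4 = 2N_3 + 2N_1 + N_2).
N_2 = 2N_1 - 5  [with N_1=3]  = 1
N_5 = N_2 - 2N_1 - N_4  [with N_2=1, N_1=3, N_4=7]  = -12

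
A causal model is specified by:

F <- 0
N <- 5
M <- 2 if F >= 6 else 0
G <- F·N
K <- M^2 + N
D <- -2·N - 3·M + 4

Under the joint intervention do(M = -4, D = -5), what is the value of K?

21

The joint intervention fixes M = -4, D = -5, removing each variable's own equation.
K = M^2 + N  [with M=-4, N=5]  = 21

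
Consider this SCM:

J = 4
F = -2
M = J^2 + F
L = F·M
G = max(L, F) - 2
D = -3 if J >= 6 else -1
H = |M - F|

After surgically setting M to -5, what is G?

8

do(M=-5) replaces the equation M = J^2 + F with the constant M = -5.
L = F·M  [with F=-2, M=-5]  = 10
G = max(L, F) - 2  [with L=10, F=-2]  = 8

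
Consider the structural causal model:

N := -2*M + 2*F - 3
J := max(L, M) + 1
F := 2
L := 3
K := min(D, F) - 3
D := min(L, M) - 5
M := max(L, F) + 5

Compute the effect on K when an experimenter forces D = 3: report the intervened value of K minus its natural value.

4

Under do(D=3), the mechanism D := min(L, M) - 5 is discarded; D is fixed at 3.
K = min(D, F) - 3  [with D=3, F=2]  = -1
Without intervention: M = max(L, F) + 5  [with L=3, F=2]  = 8; D = min(L, M) - 5  [with L=3, M=8]  = -2; K = min(D, F) - 3  [with D=-2, F=2]  = -5.
Change = -1 − (-5) = 4.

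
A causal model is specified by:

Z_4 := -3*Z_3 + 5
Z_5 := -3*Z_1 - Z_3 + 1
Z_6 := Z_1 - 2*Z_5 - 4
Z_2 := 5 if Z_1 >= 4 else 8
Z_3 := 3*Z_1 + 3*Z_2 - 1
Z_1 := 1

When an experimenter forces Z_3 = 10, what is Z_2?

Under do(Z_3=10), the mechanism Z_3 := 3*Z_1 + 3*Z_2 - 1 is discarded; Z_3 is fixed at 10.
Since Z_2 is not a descendant of the intervened variable, it is unaffected.
Z_2 = 5 if Z_1 >= 4 else 8  [with Z_1=1]  = 8

8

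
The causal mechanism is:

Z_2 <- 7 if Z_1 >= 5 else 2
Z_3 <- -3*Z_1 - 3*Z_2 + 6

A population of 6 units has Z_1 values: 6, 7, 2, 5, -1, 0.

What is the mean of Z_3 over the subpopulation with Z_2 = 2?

-1

Observing Z_2=2 restricts to units where Z_2's equation naturally yields 2: Z_1 ∈ {2, -1, 0}. In that subpopulation Z_3 = -6, 3, 0, mean -1.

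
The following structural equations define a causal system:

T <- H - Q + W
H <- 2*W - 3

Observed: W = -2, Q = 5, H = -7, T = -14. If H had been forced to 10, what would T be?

3

The intervention breaks the incoming arrows to H: H <- 2*W - 3 no longer applies, and H = 10.
T = H - Q + W  [with H=10, Q=5, W=-2]  = 3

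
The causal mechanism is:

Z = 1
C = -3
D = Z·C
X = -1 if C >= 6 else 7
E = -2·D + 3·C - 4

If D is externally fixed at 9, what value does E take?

-31

do(D=9) replaces the equation D = Z·C with the constant D = 9.
E = -2·D + 3·C - 4  [with D=9, C=-3]  = -31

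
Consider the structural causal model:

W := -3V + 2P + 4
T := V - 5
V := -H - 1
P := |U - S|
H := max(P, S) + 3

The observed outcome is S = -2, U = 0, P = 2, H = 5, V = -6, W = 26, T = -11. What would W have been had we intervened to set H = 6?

29

Under do(H=6), the mechanism H := max(P, S) + 3 is discarded; H is fixed at 6.
P = |U - S|  [with U=0, S=-2]  = 2
V = -H - 1  [with H=6]  = -7
W = -3V + 2P + 4  [with V=-7, P=2]  = 29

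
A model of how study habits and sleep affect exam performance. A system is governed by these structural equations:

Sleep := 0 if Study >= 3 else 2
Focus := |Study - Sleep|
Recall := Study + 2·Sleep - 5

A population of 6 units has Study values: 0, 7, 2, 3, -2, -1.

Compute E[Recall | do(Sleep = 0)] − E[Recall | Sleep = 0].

Under do(Sleep=0), Sleep's equation is replaced by Sleep=0 for every unit. Per-unit Recall: -5, 2, -3, -2, -7, -6. Mean = -3.5.
Observing Sleep=0 restricts to units where Sleep's equation naturally yields 0: Study ∈ {7, 3}. In that subpopulation Recall = 2, -2, mean 0.
Difference = -3.5 − 0 = -3.5.

-3.5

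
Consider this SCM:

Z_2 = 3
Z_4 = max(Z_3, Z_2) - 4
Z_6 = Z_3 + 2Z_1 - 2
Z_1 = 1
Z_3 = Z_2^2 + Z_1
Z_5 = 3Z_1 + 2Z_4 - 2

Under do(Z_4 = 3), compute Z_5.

7

Intervening sets Z_4 = 3 and removes its equation (Z_4 = max(Z_3, Z_2) - 4).
Z_5 = 3Z_1 + 2Z_4 - 2  [with Z_1=1, Z_4=3]  = 7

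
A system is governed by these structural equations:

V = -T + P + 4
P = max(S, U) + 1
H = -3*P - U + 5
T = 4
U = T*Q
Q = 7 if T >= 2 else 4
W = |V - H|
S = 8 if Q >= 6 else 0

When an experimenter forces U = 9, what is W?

44

The intervention breaks the incoming arrows to U: U = T*Q no longer applies, and U = 9.
Q = 7 if T >= 2 else 4  [with T=4]  = 7
S = 8 if Q >= 6 else 0  [with Q=7]  = 8
P = max(S, U) + 1  [with S=8, U=9]  = 10
H = -3*P - U + 5  [with P=10, U=9]  = -34
V = -T + P + 4  [with T=4, P=10]  = 10
W = |V - H|  [with V=10, H=-34]  = 44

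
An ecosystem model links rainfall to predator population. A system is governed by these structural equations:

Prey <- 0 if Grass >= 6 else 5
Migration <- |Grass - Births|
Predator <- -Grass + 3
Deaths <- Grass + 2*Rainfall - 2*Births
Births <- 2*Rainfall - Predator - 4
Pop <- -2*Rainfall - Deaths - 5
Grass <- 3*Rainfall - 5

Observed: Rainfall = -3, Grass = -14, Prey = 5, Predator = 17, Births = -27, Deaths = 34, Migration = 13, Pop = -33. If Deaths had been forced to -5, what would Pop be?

Intervening sets Deaths = -5 and removes its equation (Deaths <- Grass + 2*Rainfall - 2*Births).
Pop = -2*Rainfall - Deaths - 5  [with Rainfall=-3, Deaths=-5]  = 6

6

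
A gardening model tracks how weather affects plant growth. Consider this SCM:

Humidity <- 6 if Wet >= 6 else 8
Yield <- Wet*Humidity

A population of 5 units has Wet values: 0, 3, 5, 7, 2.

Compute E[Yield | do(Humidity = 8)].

27.2

Under do(Humidity=8), Humidity's equation is replaced by Humidity=8 for every unit. Per-unit Yield: 0, 24, 40, 56, 16. Mean = 27.2.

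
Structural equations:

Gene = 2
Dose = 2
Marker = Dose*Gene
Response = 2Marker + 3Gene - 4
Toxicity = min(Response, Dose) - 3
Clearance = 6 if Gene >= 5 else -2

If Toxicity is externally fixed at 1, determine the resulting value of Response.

The intervention breaks the incoming arrows to Toxicity: Toxicity = min(Response, Dose) - 3 no longer applies, and Toxicity = 1.
Since Response is not a descendant of the intervened variable, it is unaffected.
Marker = Dose*Gene  [with Dose=2, Gene=2]  = 4
Response = 2Marker + 3Gene - 4  [with Marker=4, Gene=2]  = 10

10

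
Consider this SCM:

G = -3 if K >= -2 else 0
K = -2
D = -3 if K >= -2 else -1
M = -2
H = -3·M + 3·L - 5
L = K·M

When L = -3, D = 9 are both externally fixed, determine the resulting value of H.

The joint intervention fixes L = -3, D = 9, removing each variable's own equation.
H = -3·M + 3·L - 5  [with M=-2, L=-3]  = -8

-8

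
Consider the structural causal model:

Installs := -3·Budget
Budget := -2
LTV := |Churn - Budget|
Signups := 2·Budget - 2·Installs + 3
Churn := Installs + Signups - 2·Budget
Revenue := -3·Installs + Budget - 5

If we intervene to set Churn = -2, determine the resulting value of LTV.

0

Under do(Churn=-2), the mechanism Churn := Installs + Signups - 2·Budget is discarded; Churn is fixed at -2.
LTV = |Churn - Budget|  [with Churn=-2, Budget=-2]  = 0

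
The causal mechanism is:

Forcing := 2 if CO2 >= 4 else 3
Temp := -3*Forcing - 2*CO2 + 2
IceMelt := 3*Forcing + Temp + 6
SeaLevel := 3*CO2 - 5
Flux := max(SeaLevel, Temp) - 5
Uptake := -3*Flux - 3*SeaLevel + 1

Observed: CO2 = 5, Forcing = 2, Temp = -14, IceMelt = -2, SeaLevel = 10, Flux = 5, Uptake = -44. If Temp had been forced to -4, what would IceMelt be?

The intervention breaks the incoming arrows to Temp: Temp := -3*Forcing - 2*CO2 + 2 no longer applies, and Temp = -4.
Forcing = 2 if CO2 >= 4 else 3  [with CO2=5]  = 2
IceMelt = 3*Forcing + Temp + 6  [with Forcing=2, Temp=-4]  = 8

8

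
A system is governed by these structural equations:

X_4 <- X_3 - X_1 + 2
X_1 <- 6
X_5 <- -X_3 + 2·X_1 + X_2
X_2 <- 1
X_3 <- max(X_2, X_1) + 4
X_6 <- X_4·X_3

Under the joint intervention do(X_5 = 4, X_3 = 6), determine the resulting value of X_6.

12

The joint intervention fixes X_5 = 4, X_3 = 6, removing each variable's own equation.
X_4 = X_3 - X_1 + 2  [with X_3=6, X_1=6]  = 2
X_6 = X_4·X_3  [with X_4=2, X_3=6]  = 12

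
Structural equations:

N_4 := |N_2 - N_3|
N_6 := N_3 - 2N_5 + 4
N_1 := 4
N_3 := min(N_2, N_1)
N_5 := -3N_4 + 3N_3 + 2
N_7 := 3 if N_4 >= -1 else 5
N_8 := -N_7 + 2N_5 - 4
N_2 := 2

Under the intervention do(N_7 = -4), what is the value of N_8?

16

do(N_7=-4) replaces the equation N_7 := 3 if N_4 >= -1 else 5 with the constant N_7 = -4.
N_3 = min(N_2, N_1)  [with N_2=2, N_1=4]  = 2
N_4 = |N_2 - N_3|  [with N_2=2, N_3=2]  = 0
N_5 = -3N_4 + 3N_3 + 2  [with N_4=0, N_3=2]  = 8
N_8 = -N_7 + 2N_5 - 4  [with N_7=-4, N_5=8]  = 16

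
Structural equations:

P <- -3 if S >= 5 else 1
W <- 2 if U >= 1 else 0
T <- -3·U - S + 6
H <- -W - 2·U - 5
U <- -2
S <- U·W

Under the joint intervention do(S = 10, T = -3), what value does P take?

-3

Setting S = 10, T = -3 by intervention discards those variables' equations.
P = -3 if S >= 5 else 1  [with S=10]  = -3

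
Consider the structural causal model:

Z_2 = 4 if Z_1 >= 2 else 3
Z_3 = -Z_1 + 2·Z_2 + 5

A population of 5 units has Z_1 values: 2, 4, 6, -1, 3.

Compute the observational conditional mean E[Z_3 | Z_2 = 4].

Conditioning on Z_2=4 selects the 4 unit(s) with Z_1 ∈ {2, 4, 6, 3}. Their Z_3 values: 11, 9, 7, 10. Mean = 9.25.

9.25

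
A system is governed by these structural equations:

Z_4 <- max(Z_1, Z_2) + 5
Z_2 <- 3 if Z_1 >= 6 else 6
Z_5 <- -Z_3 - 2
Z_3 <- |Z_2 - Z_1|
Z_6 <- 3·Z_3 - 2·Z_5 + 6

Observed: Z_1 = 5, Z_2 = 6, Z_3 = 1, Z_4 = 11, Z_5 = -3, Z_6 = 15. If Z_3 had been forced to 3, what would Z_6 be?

25

The intervention breaks the incoming arrows to Z_3: Z_3 <- |Z_2 - Z_1| no longer applies, and Z_3 = 3.
Z_5 = -Z_3 - 2  [with Z_3=3]  = -5
Z_6 = 3·Z_3 - 2·Z_5 + 6  [with Z_3=3, Z_5=-5]  = 25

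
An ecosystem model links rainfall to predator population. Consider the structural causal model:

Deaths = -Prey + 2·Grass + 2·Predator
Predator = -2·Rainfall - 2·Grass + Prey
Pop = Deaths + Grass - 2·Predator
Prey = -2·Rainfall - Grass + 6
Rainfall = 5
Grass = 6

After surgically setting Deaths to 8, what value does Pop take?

The intervention breaks the incoming arrows to Deaths: Deaths = -Prey + 2·Grass + 2·Predator no longer applies, and Deaths = 8.
Prey = -2·Rainfall - Grass + 6  [with Rainfall=5, Grass=6]  = -10
Predator = -2·Rainfall - 2·Grass + Prey  [with Rainfall=5, Grass=6, Prey=-10]  = -32
Pop = Deaths + Grass - 2·Predator  [with Deaths=8, Grass=6, Predator=-32]  = 78

78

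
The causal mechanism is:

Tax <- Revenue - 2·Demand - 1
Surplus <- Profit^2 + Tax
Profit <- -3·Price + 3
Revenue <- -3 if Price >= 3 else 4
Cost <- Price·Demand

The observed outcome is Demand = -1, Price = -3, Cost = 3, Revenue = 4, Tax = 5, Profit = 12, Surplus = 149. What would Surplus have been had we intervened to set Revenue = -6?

139

The intervention breaks the incoming arrows to Revenue: Revenue <- -3 if Price >= 3 else 4 no longer applies, and Revenue = -6.
Tax = Revenue - 2·Demand - 1  [with Revenue=-6, Demand=-1]  = -5
Profit = -3·Price + 3  [with Price=-3]  = 12
Surplus = Profit^2 + Tax  [with Profit=12, Tax=-5]  = 139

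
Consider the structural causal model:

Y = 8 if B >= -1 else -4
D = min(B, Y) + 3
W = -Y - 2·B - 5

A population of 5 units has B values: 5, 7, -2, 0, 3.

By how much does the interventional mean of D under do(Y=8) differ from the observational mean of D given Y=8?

-1.15

do(Y=8) breaks Y's dependence on B. With Y=8 fixed, D across the units is 8, 10, 1, 3, 6, mean 5.6.
E[D|Y=8] averages over only the 4 units with Y=8 (B = 5, 7, 0, 3): D = 8, 10, 3, 6, mean 6.75.
Difference = 5.6 − 6.75 = -1.15.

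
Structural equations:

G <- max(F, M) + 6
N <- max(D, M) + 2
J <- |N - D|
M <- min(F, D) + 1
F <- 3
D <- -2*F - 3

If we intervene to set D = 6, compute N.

8

Under do(D=6), the mechanism D <- -2*F - 3 is discarded; D is fixed at 6.
M = min(F, D) + 1  [with F=3, D=6]  = 4
N = max(D, M) + 2  [with D=6, M=4]  = 8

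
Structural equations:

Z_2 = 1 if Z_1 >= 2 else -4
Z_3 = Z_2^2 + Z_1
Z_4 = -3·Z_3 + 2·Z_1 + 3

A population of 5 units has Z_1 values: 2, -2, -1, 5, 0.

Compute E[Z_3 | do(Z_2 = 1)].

do(Z_2=1) breaks Z_2's dependence on Z_1. With Z_2=1 fixed, Z_3 across the units is 3, -1, 0, 6, 1, mean 1.8.

1.8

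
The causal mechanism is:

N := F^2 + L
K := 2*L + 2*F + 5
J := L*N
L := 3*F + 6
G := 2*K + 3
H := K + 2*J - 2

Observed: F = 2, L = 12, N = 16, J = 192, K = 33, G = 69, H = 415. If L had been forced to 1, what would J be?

Under do(L=1), the mechanism L := 3*F + 6 is discarded; L is fixed at 1.
N = F^2 + L  [with F=2, L=1]  = 5
J = L*N  [with L=1, N=5]  = 5

5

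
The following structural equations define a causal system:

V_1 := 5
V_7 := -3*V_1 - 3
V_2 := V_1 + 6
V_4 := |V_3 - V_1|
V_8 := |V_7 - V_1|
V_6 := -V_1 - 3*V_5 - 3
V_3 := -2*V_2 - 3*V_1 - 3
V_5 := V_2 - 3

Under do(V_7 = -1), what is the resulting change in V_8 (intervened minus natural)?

do(V_7=-1) replaces the equation V_7 := -3*V_1 - 3 with the constant V_7 = -1.
V_8 = |V_7 - V_1|  [with V_7=-1, V_1=5]  = 6
Without intervention: V_7 = -3*V_1 - 3  [with V_1=5]  = -18; V_8 = |V_7 - V_1|  [with V_7=-18, V_1=5]  = 23.
Change = 6 − 23 = -17.

-17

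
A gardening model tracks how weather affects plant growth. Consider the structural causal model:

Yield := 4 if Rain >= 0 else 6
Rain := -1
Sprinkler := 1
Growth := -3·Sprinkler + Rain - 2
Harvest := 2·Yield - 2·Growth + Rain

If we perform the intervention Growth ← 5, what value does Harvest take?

1

do(Growth=5) replaces the equation Growth := -3·Sprinkler + Rain - 2 with the constant Growth = 5.
Yield = 4 if Rain >= 0 else 6  [with Rain=-1]  = 6
Harvest = 2·Yield - 2·Growth + Rain  [with Yield=6, Growth=5, Rain=-1]  = 1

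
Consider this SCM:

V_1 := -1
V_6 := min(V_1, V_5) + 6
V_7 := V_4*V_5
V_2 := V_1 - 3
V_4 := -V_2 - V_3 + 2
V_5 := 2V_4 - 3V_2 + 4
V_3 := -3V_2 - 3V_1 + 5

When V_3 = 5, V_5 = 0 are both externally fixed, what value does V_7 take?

0

Under do(V_3 = 5, V_5 = 0), each intervened variable's structural equation is replaced by its fixed value.
V_2 = V_1 - 3  [with V_1=-1]  = -4
V_4 = -V_2 - V_3 + 2  [with V_2=-4, V_3=5]  = 1
V_7 = V_4*V_5  [with V_4=1, V_5=0]  = 0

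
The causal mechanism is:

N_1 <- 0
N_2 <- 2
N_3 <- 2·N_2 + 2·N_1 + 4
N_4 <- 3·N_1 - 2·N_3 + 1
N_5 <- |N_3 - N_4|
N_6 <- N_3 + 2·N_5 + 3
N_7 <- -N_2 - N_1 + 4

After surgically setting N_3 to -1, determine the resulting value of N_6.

The intervention breaks the incoming arrows to N_3: N_3 <- 2·N_2 + 2·N_1 + 4 no longer applies, and N_3 = -1.
N_4 = 3·N_1 - 2·N_3 + 1  [with N_1=0, N_3=-1]  = 3
N_5 = |N_3 - N_4|  [with N_3=-1, N_4=3]  = 4
N_6 = N_3 + 2·N_5 + 3  [with N_3=-1, N_5=4]  = 10

10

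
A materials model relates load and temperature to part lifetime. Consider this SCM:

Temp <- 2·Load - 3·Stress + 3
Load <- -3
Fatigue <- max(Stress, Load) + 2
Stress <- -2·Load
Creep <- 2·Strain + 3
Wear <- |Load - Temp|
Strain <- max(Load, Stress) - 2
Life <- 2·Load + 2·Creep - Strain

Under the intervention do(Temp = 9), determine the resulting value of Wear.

12

Under do(Temp=9), the mechanism Temp <- 2·Load - 3·Stress + 3 is discarded; Temp is fixed at 9.
Wear = |Load - Temp|  [with Load=-3, Temp=9]  = 12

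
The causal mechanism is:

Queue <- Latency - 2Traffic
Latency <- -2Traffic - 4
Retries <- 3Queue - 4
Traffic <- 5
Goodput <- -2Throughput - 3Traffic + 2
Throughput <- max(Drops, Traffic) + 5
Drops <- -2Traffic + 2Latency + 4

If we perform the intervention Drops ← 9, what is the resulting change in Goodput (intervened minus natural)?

-8

The intervention breaks the incoming arrows to Drops: Drops <- -2Traffic + 2Latency + 4 no longer applies, and Drops = 9.
Throughput = max(Drops, Traffic) + 5  [with Drops=9, Traffic=5]  = 14
Goodput = -2Throughput - 3Traffic + 2  [with Throughput=14, Traffic=5]  = -41
Without intervention: Latency = -2Traffic - 4  [with Traffic=5]  = -14; Drops = -2Traffic + 2Latency + 4  [with Traffic=5, Latency=-14]  = -34; Throughput = max(Drops, Traffic) + 5  [with Drops=-34, Traffic=5]  = 10; Goodput = -2Throughput - 3Traffic + 2  [with Throughput=10, Traffic=5]  = -33.
Change = -41 − (-33) = -8.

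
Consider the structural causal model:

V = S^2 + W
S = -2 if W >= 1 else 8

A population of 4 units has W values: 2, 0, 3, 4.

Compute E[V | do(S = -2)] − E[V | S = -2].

-0.75

do(S=-2) breaks S's dependence on W. With S=-2 fixed, V across the units is 6, 4, 7, 8, mean 6.25.
Observing S=-2 restricts to units where S's equation naturally yields -2: W ∈ {2, 3, 4}. In that subpopulation V = 6, 7, 8, mean 7.
Difference = 6.25 − 7 = -0.75.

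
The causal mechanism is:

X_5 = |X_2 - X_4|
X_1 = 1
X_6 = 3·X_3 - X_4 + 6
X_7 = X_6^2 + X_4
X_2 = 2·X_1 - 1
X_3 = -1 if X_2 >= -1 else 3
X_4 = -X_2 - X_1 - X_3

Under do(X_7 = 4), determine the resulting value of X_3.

-1

Intervening sets X_7 = 4 and removes its equation (X_7 = X_6^2 + X_4).
X_3 is not downstream of the intervention, so its value is determined by the original equations.
X_2 = 2·X_1 - 1  [with X_1=1]  = 1
X_3 = -1 if X_2 >= -1 else 3  [with X_2=1]  = -1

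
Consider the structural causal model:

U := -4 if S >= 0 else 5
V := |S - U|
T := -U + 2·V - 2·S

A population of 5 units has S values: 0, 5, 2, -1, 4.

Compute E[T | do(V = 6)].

10.2

Under do(V=6), V's equation is replaced by V=6 for every unit. Per-unit T: 16, 6, 12, 9, 8. Mean = 10.2.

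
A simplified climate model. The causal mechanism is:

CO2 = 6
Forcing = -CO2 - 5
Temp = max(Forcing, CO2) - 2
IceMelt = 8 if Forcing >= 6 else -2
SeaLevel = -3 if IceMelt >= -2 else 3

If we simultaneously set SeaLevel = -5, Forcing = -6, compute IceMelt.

-2

Setting SeaLevel = -5, Forcing = -6 by intervention discards those variables' equations.
IceMelt = 8 if Forcing >= 6 else -2  [with Forcing=-6]  = -2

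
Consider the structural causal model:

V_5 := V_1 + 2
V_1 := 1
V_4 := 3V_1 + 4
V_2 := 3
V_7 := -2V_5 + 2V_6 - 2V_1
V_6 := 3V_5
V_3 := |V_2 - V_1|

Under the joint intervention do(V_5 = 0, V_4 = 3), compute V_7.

-2

Setting V_5 = 0, V_4 = 3 by intervention discards those variables' equations.
V_6 = 3V_5  [with V_5=0]  = 0
V_7 = -2V_5 + 2V_6 - 2V_1  [with V_5=0, V_6=0, V_1=1]  = -2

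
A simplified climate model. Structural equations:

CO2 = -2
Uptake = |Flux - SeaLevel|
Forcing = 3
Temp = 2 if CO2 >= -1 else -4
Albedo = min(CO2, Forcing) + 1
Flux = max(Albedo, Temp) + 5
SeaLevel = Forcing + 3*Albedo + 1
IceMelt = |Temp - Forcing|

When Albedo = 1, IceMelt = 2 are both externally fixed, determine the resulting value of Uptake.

Under do(Albedo = 1, IceMelt = 2), each intervened variable's structural equation is replaced by its fixed value.
Temp = 2 if CO2 >= -1 else -4  [with CO2=-2]  = -4
SeaLevel = Forcing + 3*Albedo + 1  [with Forcing=3, Albedo=1]  = 7
Flux = max(Albedo, Temp) + 5  [with Albedo=1, Temp=-4]  = 6
Uptake = |Flux - SeaLevel|  [with Flux=6, SeaLevel=7]  = 1

1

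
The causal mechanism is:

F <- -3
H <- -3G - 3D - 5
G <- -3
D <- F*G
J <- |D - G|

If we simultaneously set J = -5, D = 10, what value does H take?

-26

The joint intervention fixes J = -5, D = 10, removing each variable's own equation.
H = -3G - 3D - 5  [with G=-3, D=10]  = -26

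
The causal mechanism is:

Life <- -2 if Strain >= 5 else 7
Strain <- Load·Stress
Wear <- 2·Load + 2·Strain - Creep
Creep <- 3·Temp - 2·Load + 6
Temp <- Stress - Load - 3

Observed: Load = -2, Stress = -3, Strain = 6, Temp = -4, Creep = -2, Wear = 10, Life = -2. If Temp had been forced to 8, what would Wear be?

-26

Under do(Temp=8), the mechanism Temp <- Stress - Load - 3 is discarded; Temp is fixed at 8.
Strain = Load·Stress  [with Load=-2, Stress=-3]  = 6
Creep = 3·Temp - 2·Load + 6  [with Temp=8, Load=-2]  = 34
Wear = 2·Load + 2·Strain - Creep  [with Load=-2, Strain=6, Creep=34]  = -26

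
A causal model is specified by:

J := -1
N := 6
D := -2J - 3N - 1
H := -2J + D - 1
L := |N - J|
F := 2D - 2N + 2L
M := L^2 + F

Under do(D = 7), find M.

65

The intervention breaks the incoming arrows to D: D := -2J - 3N - 1 no longer applies, and D = 7.
L = |N - J|  [with N=6, J=-1]  = 7
F = 2D - 2N + 2L  [with D=7, N=6, L=7]  = 16
M = L^2 + F  [with L=7, F=16]  = 65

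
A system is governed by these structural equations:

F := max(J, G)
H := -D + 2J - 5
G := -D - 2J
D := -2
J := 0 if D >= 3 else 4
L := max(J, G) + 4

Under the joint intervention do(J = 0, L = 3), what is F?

Setting J = 0, L = 3 by intervention discards those variables' equations.
G = -D - 2J  [with D=-2, J=0]  = 2
F = max(J, G)  [with J=0, G=2]  = 2

2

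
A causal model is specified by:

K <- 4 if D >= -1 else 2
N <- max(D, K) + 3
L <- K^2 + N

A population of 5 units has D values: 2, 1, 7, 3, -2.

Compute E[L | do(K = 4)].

do(K=4) breaks K's dependence on D. With K=4 fixed, L across the units is 23, 23, 26, 23, 23, mean 23.6.

23.6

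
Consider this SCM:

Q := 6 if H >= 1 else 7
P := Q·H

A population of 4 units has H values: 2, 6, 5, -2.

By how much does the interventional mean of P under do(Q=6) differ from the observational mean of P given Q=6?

Under do(Q=6), Q's equation is replaced by Q=6 for every unit. Per-unit P: 12, 36, 30, -12. Mean = 16.5.
Observing Q=6 restricts to units where Q's equation naturally yields 6: H ∈ {2, 6, 5}. In that subpopulation P = 12, 36, 30, mean 26.
Difference = 16.5 − 26 = -9.5.

-9.5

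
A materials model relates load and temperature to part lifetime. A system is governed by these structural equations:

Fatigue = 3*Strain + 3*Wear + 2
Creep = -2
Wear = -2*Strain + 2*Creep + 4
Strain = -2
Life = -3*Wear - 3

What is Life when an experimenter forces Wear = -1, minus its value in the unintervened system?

15

do(Wear=-1) replaces the equation Wear = -2*Strain + 2*Creep + 4 with the constant Wear = -1.
Life = -3*Wear - 3  [with Wear=-1]  = 0
Without intervention: Wear = -2*Strain + 2*Creep + 4  [with Strain=-2, Creep=-2]  = 4; Life = -3*Wear - 3  [with Wear=4]  = -15.
Change = 0 − (-15) = 15.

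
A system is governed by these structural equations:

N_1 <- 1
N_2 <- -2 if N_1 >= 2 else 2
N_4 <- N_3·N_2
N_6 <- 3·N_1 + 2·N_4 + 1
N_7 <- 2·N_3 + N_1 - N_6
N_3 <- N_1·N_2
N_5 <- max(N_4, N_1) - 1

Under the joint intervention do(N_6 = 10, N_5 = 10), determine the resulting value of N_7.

Setting N_6 = 10, N_5 = 10 by intervention discards those variables' equations.
N_2 = -2 if N_1 >= 2 else 2  [with N_1=1]  = 2
N_3 = N_1·N_2  [with N_1=1, N_2=2]  = 2
N_7 = 2·N_3 + N_1 - N_6  [with N_3=2, N_1=1, N_6=10]  = -5

-5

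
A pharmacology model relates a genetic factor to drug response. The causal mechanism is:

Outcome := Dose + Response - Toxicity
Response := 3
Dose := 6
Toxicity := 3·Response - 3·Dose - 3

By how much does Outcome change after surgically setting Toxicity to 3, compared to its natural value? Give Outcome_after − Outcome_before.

The intervention breaks the incoming arrows to Toxicity: Toxicity := 3·Response - 3·Dose - 3 no longer applies, and Toxicity = 3.
Outcome = Dose + Response - Toxicity  [with Dose=6, Response=3, Toxicity=3]  = 6
Without intervention: Toxicity = 3·Response - 3·Dose - 3  [with Response=3, Dose=6]  = -12; Outcome = Dose + Response - Toxicity  [with Dose=6, Response=3, Toxicity=-12]  = 21.
Change = 6 − 21 = -15.

-15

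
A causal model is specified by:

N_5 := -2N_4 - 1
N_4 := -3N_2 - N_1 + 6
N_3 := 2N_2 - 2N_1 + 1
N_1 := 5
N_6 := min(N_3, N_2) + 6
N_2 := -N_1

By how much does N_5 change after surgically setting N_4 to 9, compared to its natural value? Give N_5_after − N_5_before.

Intervening sets N_4 = 9 and removes its equation (N_4 := -3N_2 - N_1 + 6).
N_5 = -2N_4 - 1  [with N_4=9]  = -19
Without intervention: N_2 = -N_1  [with N_1=5]  = -5; N_4 = -3N_2 - N_1 + 6  [with N_2=-5, N_1=5]  = 16; N_5 = -2N_4 - 1  [with N_4=16]  = -33.
Change = -19 − (-33) = 14.

14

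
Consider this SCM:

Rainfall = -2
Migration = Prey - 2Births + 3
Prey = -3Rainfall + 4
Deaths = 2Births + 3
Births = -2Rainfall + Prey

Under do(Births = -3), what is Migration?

19

do(Births=-3) replaces the equation Births = -2Rainfall + Prey with the constant Births = -3.
Prey = -3Rainfall + 4  [with Rainfall=-2]  = 10
Migration = Prey - 2Births + 3  [with Prey=10, Births=-3]  = 19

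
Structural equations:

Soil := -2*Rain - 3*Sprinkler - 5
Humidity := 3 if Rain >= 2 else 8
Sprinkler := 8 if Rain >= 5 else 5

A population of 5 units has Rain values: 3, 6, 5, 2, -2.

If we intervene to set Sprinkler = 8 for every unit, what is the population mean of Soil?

-34.6

Under do(Sprinkler=8), Sprinkler's equation is replaced by Sprinkler=8 for every unit. Per-unit Soil: -35, -41, -39, -33, -25. Mean = -34.6.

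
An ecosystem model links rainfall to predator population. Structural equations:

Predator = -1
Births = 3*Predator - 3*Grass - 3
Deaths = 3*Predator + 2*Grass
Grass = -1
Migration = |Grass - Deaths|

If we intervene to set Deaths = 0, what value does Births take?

-3

Under do(Deaths=0), the mechanism Deaths = 3*Predator + 2*Grass is discarded; Deaths is fixed at 0.
Since Births is not a descendant of the intervened variable, it is unaffected.
Births = 3*Predator - 3*Grass - 3  [with Predator=-1, Grass=-1]  = -3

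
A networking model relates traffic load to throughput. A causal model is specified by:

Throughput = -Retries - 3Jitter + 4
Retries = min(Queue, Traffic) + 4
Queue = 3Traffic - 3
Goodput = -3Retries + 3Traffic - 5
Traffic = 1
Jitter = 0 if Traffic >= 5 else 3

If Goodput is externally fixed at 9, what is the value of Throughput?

-9

do(Goodput=9) replaces the equation Goodput = -3Retries + 3Traffic - 5 with the constant Goodput = 9.
Since Throughput is not a descendant of the intervened variable, it is unaffected.
Queue = 3Traffic - 3  [with Traffic=1]  = 0
Retries = min(Queue, Traffic) + 4  [with Queue=0, Traffic=1]  = 4
Jitter = 0 if Traffic >= 5 else 3  [with Traffic=1]  = 3
Throughput = -Retries - 3Jitter + 4  [with Retries=4, Jitter=3]  = -9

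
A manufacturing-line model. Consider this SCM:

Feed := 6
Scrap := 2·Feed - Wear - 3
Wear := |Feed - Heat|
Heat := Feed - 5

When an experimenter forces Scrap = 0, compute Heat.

1

The intervention breaks the incoming arrows to Scrap: Scrap := 2·Feed - Wear - 3 no longer applies, and Scrap = 0.
Since Heat is not a descendant of the intervened variable, it is unaffected.
Heat = Feed - 5  [with Feed=6]  = 1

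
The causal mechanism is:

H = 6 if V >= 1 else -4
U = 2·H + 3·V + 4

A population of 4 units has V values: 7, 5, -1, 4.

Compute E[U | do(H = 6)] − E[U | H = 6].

do(H=6) breaks H's dependence on V. With H=6 fixed, U across the units is 37, 31, 13, 28, mean 27.25.
Observing H=6 restricts to units where H's equation naturally yields 6: V ∈ {7, 5, 4}. In that subpopulation U = 37, 31, 28, mean 32.
Difference = 27.25 − 32 = -4.75.

-4.75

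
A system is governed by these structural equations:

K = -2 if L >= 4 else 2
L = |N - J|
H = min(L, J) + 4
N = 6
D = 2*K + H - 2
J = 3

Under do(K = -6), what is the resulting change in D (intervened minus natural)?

The intervention breaks the incoming arrows to K: K = -2 if L >= 4 else 2 no longer applies, and K = -6.
L = |N - J|  [with N=6, J=3]  = 3
H = min(L, J) + 4  [with L=3, J=3]  = 7
D = 2*K + H - 2  [with K=-6, H=7]  = -7
Without intervention: L = |N - J|  [with N=6, J=3]  = 3; H = min(L, J) + 4  [with L=3, J=3]  = 7; K = -2 if L >= 4 else 2  [with L=3]  = 2; D = 2*K + H - 2  [with K=2, H=7]  = 9.
Change = -7 − 9 = -16.

-16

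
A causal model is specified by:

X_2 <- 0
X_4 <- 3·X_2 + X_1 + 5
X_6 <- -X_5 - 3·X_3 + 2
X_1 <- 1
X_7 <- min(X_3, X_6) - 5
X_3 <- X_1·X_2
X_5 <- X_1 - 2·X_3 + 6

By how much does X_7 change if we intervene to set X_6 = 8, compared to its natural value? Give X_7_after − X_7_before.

Intervening sets X_6 = 8 and removes its equation (X_6 <- -X_5 - 3·X_3 + 2).
X_3 = X_1·X_2  [with X_1=1, X_2=0]  = 0
X_7 = min(X_3, X_6) - 5  [with X_3=0, X_6=8]  = -5
Without intervention: X_3 = X_1·X_2  [with X_1=1, X_2=0]  = 0; X_5 = X_1 - 2·X_3 + 6  [with X_1=1, X_3=0]  = 7; X_6 = -X_5 - 3·X_3 + 2  [with X_5=7, X_3=0]  = -5; X_7 = min(X_3, X_6) - 5  [with X_3=0, X_6=-5]  = -10.
Change = -5 − (-10) = 5.

5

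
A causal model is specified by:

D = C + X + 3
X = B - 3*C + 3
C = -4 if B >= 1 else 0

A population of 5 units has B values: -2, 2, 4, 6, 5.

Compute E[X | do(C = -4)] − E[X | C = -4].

-1.25

Every unit gets C=-4 under the intervention. X values become 13, 17, 19, 21, 20; E[X|do(C=-4)] = 18.
Observing C=-4 restricts to units where C's equation naturally yields -4: B ∈ {2, 4, 6, 5}. In that subpopulation X = 17, 19, 21, 20, mean 19.25.
Difference = 18 − 19.25 = -1.25.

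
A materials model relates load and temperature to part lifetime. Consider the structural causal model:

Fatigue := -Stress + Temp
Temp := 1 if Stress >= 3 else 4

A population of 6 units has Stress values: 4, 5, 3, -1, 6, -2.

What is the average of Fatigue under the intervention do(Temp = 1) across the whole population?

Every unit gets Temp=1 under the intervention. Fatigue values become -3, -4, -2, 2, -5, 3; E[Fatigue|do(Temp=1)] = -1.5.

-1.5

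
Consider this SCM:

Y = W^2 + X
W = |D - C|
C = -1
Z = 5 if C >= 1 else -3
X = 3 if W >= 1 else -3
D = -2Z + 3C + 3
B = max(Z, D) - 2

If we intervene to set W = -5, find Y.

22

Under do(W=-5), the mechanism W = |D - C| is discarded; W is fixed at -5.
X = 3 if W >= 1 else -3  [with W=-5]  = -3
Y = W^2 + X  [with W=-5, X=-3]  = 22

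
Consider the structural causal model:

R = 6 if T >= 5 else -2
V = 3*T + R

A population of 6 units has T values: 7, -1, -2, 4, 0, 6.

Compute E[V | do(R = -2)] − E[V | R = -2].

The intervention sets R=-2 in all 6 units regardless of T. Recomputing V per unit gives 19, -5, -8, 10, -2, 16; average 5.
E[V|R=-2] averages over only the 4 units with R=-2 (T = -1, -2, 4, 0): V = -5, -8, 10, -2, mean -1.25.
Difference = 5 − (-1.25) = 6.25.

6.25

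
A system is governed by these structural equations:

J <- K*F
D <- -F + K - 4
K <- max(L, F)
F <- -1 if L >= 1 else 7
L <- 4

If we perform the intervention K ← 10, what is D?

7

do(K=10) replaces the equation K <- max(L, F) with the constant K = 10.
F = -1 if L >= 1 else 7  [with L=4]  = -1
D = -F + K - 4  [with F=-1, K=10]  = 7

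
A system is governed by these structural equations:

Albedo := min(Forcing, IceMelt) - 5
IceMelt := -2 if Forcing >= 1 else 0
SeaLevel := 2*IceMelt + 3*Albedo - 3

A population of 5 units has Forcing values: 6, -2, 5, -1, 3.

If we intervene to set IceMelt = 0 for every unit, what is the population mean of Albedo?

The intervention sets IceMelt=0 in all 5 units regardless of Forcing. Recomputing Albedo per unit gives -5, -7, -5, -6, -5; average -5.6.

-5.6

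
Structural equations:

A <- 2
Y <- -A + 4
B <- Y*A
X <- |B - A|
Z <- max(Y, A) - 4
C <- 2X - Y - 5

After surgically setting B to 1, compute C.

Under do(B=1), the mechanism B <- Y*A is discarded; B is fixed at 1.
Y = -A + 4  [with A=2]  = 2
X = |B - A|  [with B=1, A=2]  = 1
C = 2X - Y - 5  [with X=1, Y=2]  = -5

-5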